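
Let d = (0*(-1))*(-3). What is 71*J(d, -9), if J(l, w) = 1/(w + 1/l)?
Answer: 0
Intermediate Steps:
d = 0 (d = 0*(-3) = 0)
71*J(d, -9) = 71*(0/(1 + 0*(-9))) = 71*(0/(1 + 0)) = 71*(0/1) = 71*(0*1) = 71*0 = 0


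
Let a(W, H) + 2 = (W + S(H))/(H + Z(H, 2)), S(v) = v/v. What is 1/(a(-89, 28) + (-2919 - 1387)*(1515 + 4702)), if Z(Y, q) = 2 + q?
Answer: -4/107081627 ≈ -3.7355e-8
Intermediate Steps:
S(v) = 1
a(W, H) = -2 + (1 + W)/(4 + H) (a(W, H) = -2 + (W + 1)/(H + (2 + 2)) = -2 + (1 + W)/(H + 4) = -2 + (1 + W)/(4 + H))
1/(a(-89, 28) + (-2919 - 1387)*(1515 + 4702)) = 1/((-7 - 89 - 2*28)/(4 + 28) + (-2919 - 1387)*(1515 + 4702)) = 1/((-7 - 89 - 56)/32 - 4306*6217) = 1/((1/32)*(-152) - 26770402) = 1/(-19/4 - 26770402) = 1/(-107081627/4) = -4/107081627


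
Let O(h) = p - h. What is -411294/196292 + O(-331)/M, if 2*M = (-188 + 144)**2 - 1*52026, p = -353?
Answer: -5148269903/2458066570 ≈ -2.0944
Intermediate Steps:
M = -25045 (M = ((-188 + 144)**2 - 1*52026)/2 = ((-44)**2 - 52026)/2 = (1936 - 52026)/2 = (1/2)*(-50090) = -25045)
O(h) = -353 - h
-411294/196292 + O(-331)/M = -411294/196292 + (-353 - 1*(-331))/(-25045) = -411294*1/196292 + (-353 + 331)*(-1/25045) = -205647/98146 - 22*(-1/25045) = -205647/98146 + 22/25045 = -5148269903/2458066570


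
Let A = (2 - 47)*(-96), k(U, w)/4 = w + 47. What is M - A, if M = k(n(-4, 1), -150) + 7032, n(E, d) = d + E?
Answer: 2300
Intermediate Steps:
n(E, d) = E + d
k(U, w) = 188 + 4*w (k(U, w) = 4*(w + 47) = 4*(47 + w) = 188 + 4*w)
M = 6620 (M = (188 + 4*(-150)) + 7032 = (188 - 600) + 7032 = -412 + 7032 = 6620)
A = 4320 (A = -45*(-96) = 4320)
M - A = 6620 - 1*4320 = 6620 - 4320 = 2300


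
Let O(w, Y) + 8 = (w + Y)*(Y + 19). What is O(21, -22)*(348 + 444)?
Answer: -3960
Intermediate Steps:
O(w, Y) = -8 + (19 + Y)*(Y + w) (O(w, Y) = -8 + (w + Y)*(Y + 19) = -8 + (Y + w)*(19 + Y) = -8 + (19 + Y)*(Y + w))
O(21, -22)*(348 + 444) = (-8 + (-22)² + 19*(-22) + 19*21 - 22*21)*(348 + 444) = (-8 + 484 - 418 + 399 - 462)*792 = -5*792 = -3960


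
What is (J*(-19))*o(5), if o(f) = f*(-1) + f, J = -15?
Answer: 0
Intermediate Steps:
o(f) = 0 (o(f) = -f + f = 0)
(J*(-19))*o(5) = -15*(-19)*0 = 285*0 = 0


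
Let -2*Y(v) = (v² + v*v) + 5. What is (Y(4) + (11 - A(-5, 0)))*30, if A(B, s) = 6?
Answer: -405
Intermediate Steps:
Y(v) = -5/2 - v² (Y(v) = -((v² + v*v) + 5)/2 = -((v² + v²) + 5)/2 = -(2*v² + 5)/2 = -(5 + 2*v²)/2 = -5/2 - v²)
(Y(4) + (11 - A(-5, 0)))*30 = ((-5/2 - 1*4²) + (11 - 1*6))*30 = ((-5/2 - 1*16) + (11 - 6))*30 = ((-5/2 - 16) + 5)*30 = (-37/2 + 5)*30 = -27/2*30 = -405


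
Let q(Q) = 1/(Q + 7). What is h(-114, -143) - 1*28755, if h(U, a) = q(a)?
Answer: -3910681/136 ≈ -28755.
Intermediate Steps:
q(Q) = 1/(7 + Q)
h(U, a) = 1/(7 + a)
h(-114, -143) - 1*28755 = 1/(7 - 143) - 1*28755 = 1/(-136) - 28755 = -1/136 - 28755 = -3910681/136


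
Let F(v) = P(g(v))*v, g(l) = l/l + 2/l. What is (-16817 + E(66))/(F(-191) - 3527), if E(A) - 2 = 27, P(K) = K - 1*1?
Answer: 5596/1175 ≈ 4.7626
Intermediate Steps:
g(l) = 1 + 2/l
P(K) = -1 + K (P(K) = K - 1 = -1 + K)
E(A) = 29 (E(A) = 2 + 27 = 29)
F(v) = v*(-1 + (2 + v)/v) (F(v) = (-1 + (2 + v)/v)*v = v*(-1 + (2 + v)/v))
(-16817 + E(66))/(F(-191) - 3527) = (-16817 + 29)/(2 - 3527) = -16788/(-3525) = -16788*(-1/3525) = 5596/1175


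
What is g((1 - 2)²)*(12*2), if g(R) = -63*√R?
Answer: -1512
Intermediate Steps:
g((1 - 2)²)*(12*2) = (-63*√((1 - 2)²))*(12*2) = -63*√((-1)²)*24 = -63*√1*24 = -63*1*24 = -63*24 = -1512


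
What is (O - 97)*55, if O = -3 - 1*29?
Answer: -7095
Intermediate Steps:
O = -32 (O = -3 - 29 = -32)
(O - 97)*55 = (-32 - 97)*55 = -129*55 = -7095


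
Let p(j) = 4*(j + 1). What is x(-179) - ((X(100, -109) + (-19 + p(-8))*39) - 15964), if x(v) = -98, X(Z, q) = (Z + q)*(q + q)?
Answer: 15737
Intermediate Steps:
p(j) = 4 + 4*j (p(j) = 4*(1 + j) = 4 + 4*j)
X(Z, q) = 2*q*(Z + q) (X(Z, q) = (Z + q)*(2*q) = 2*q*(Z + q))
x(-179) - ((X(100, -109) + (-19 + p(-8))*39) - 15964) = -98 - ((2*(-109)*(100 - 109) + (-19 + (4 + 4*(-8)))*39) - 15964) = -98 - ((2*(-109)*(-9) + (-19 + (4 - 32))*39) - 15964) = -98 - ((1962 + (-19 - 28)*39) - 15964) = -98 - ((1962 - 47*39) - 15964) = -98 - ((1962 - 1833) - 15964) = -98 - (129 - 15964) = -98 - 1*(-15835) = -98 + 15835 = 15737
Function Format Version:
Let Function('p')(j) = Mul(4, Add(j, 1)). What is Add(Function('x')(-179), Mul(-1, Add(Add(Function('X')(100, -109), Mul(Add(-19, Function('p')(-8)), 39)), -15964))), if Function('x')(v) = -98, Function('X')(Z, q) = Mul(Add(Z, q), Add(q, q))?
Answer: 15737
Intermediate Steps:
Function('p')(j) = Add(4, Mul(4, j)) (Function('p')(j) = Mul(4, Add(1, j)) = Add(4, Mul(4, j)))
Function('X')(Z, q) = Mul(2, q, Add(Z, q)) (Function('X')(Z, q) = Mul(Add(Z, q), Mul(2, q)) = Mul(2, q, Add(Z, q)))
Add(Function('x')(-179), Mul(-1, Add(Add(Function('X')(100, -109), Mul(Add(-19, Function('p')(-8)), 39)), -15964))) = Add(-98, Mul(-1, Add(Add(Mul(2, -109, Add(100, -109)), Mul(Add(-19, Add(4, Mul(4, -8))), 39)), -15964))) = Add(-98, Mul(-1, Add(Add(Mul(2, -109, -9), Mul(Add(-19, Add(4, -32)), 39)), -15964))) = Add(-98, Mul(-1, Add(Add(1962, Mul(Add(-19, -28), 39)), -15964))) = Add(-98, Mul(-1, Add(Add(1962, Mul(-47, 39)), -15964))) = Add(-98, Mul(-1, Add(Add(1962, -1833), -15964))) = Add(-98, Mul(-1, Add(129, -15964))) = Add(-98, Mul(-1, -15835)) = Add(-98, 15835) = 15737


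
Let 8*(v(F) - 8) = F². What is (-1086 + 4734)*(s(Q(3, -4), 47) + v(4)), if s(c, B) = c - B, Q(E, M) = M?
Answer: -149568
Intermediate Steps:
v(F) = 8 + F²/8
(-1086 + 4734)*(s(Q(3, -4), 47) + v(4)) = (-1086 + 4734)*((-4 - 1*47) + (8 + (⅛)*4²)) = 3648*((-4 - 47) + (8 + (⅛)*16)) = 3648*(-51 + (8 + 2)) = 3648*(-51 + 10) = 3648*(-41) = -149568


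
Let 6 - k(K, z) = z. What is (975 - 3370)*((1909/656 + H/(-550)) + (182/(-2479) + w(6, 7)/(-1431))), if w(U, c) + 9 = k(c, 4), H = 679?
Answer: -492608064992273/127991959920 ≈ -3848.7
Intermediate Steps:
k(K, z) = 6 - z
w(U, c) = -7 (w(U, c) = -9 + (6 - 1*4) = -9 + (6 - 4) = -9 + 2 = -7)
(975 - 3370)*((1909/656 + H/(-550)) + (182/(-2479) + w(6, 7)/(-1431))) = (975 - 3370)*((1909/656 + 679/(-550)) + (182/(-2479) - 7/(-1431))) = -2395*((1909*(1/656) + 679*(-1/550)) + (182*(-1/2479) - 7*(-1/1431))) = -2395*((1909/656 - 679/550) + (-182/2479 + 7/1431)) = -2395*(302263/180400 - 243089/3547449) = -2395*1028409321487/639959799600 = -492608064992273/127991959920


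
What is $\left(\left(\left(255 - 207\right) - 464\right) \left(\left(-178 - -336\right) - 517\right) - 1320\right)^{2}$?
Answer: $21911104576$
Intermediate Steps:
$\left(\left(\left(255 - 207\right) - 464\right) \left(\left(-178 - -336\right) - 517\right) - 1320\right)^{2} = \left(\left(48 - 464\right) \left(\left(-178 + 336\right) - 517\right) - 1320\right)^{2} = \left(- 416 \left(158 - 517\right) - 1320\right)^{2} = \left(\left(-416\right) \left(-359\right) - 1320\right)^{2} = \left(149344 - 1320\right)^{2} = 148024^{2} = 21911104576$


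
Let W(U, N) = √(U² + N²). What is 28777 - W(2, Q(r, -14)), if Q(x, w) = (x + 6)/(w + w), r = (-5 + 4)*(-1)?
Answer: 28777 - √65/4 ≈ 28775.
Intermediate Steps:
r = 1 (r = -1*(-1) = 1)
Q(x, w) = (6 + x)/(2*w) (Q(x, w) = (6 + x)/((2*w)) = (6 + x)*(1/(2*w)) = (6 + x)/(2*w))
W(U, N) = √(N² + U²)
28777 - W(2, Q(r, -14)) = 28777 - √(((½)*(6 + 1)/(-14))² + 2²) = 28777 - √(((½)*(-1/14)*7)² + 4) = 28777 - √((-¼)² + 4) = 28777 - √(1/16 + 4) = 28777 - √(65/16) = 28777 - √65/4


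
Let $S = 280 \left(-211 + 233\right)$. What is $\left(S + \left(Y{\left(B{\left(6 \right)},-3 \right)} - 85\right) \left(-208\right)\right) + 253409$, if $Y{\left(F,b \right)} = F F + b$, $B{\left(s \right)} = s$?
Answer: $270385$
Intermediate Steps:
$Y{\left(F,b \right)} = b + F^{2}$ ($Y{\left(F,b \right)} = F^{2} + b = b + F^{2}$)
$S = 6160$ ($S = 280 \cdot 22 = 6160$)
$\left(S + \left(Y{\left(B{\left(6 \right)},-3 \right)} - 85\right) \left(-208\right)\right) + 253409 = \left(6160 + \left(\left(-3 + 6^{2}\right) - 85\right) \left(-208\right)\right) + 253409 = \left(6160 + \left(\left(-3 + 36\right) - 85\right) \left(-208\right)\right) + 253409 = \left(6160 + \left(33 - 85\right) \left(-208\right)\right) + 253409 = \left(6160 - -10816\right) + 253409 = \left(6160 + 10816\right) + 253409 = 16976 + 253409 = 270385$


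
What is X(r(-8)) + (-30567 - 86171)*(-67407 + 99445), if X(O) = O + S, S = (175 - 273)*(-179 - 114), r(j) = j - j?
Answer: -3740023330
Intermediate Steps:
r(j) = 0
S = 28714 (S = -98*(-293) = 28714)
X(O) = 28714 + O (X(O) = O + 28714 = 28714 + O)
X(r(-8)) + (-30567 - 86171)*(-67407 + 99445) = (28714 + 0) + (-30567 - 86171)*(-67407 + 99445) = 28714 - 116738*32038 = 28714 - 3740052044 = -3740023330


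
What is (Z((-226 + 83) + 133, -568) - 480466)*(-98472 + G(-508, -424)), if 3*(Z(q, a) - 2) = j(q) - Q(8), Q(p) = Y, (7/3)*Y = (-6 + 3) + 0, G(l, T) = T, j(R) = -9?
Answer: 47516222048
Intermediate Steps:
Y = -9/7 (Y = 3*((-6 + 3) + 0)/7 = 3*(-3 + 0)/7 = (3/7)*(-3) = -9/7 ≈ -1.2857)
Q(p) = -9/7
Z(q, a) = -4/7 (Z(q, a) = 2 + (-9 - 1*(-9/7))/3 = 2 + (-9 + 9/7)/3 = 2 + (⅓)*(-54/7) = 2 - 18/7 = -4/7)
(Z((-226 + 83) + 133, -568) - 480466)*(-98472 + G(-508, -424)) = (-4/7 - 480466)*(-98472 - 424) = -3363266/7*(-98896) = 47516222048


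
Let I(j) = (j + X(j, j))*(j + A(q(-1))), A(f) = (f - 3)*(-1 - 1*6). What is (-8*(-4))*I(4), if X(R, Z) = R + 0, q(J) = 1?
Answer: 4608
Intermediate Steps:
X(R, Z) = R
A(f) = 21 - 7*f (A(f) = (-3 + f)*(-1 - 6) = (-3 + f)*(-7) = 21 - 7*f)
I(j) = 2*j*(14 + j) (I(j) = (j + j)*(j + (21 - 7*1)) = (2*j)*(j + (21 - 7)) = (2*j)*(j + 14) = (2*j)*(14 + j) = 2*j*(14 + j))
(-8*(-4))*I(4) = (-8*(-4))*(2*4*(14 + 4)) = 32*(2*4*18) = 32*144 = 4608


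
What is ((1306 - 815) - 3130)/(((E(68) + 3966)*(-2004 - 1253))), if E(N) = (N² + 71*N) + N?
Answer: 2639/43923902 ≈ 6.0081e-5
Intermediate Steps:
E(N) = N² + 72*N
((1306 - 815) - 3130)/(((E(68) + 3966)*(-2004 - 1253))) = ((1306 - 815) - 3130)/(((68*(72 + 68) + 3966)*(-2004 - 1253))) = (491 - 3130)/(((68*140 + 3966)*(-3257))) = -2639*(-1/(3257*(9520 + 3966))) = -2639/(13486*(-3257)) = -2639/(-43923902) = -2639*(-1/43923902) = 2639/43923902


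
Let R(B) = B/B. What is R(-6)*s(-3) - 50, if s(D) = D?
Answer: -53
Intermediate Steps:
R(B) = 1
R(-6)*s(-3) - 50 = 1*(-3) - 50 = -3 - 50 = -53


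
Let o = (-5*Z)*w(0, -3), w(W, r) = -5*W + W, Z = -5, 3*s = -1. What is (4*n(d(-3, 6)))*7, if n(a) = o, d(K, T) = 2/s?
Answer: 0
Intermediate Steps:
s = -⅓ (s = (⅓)*(-1) = -⅓ ≈ -0.33333)
w(W, r) = -4*W
o = 0 (o = (-5*(-5))*(-4*0) = 25*0 = 0)
d(K, T) = -6 (d(K, T) = 2/(-⅓) = 2*(-3) = -6)
n(a) = 0
(4*n(d(-3, 6)))*7 = (4*0)*7 = 0*7 = 0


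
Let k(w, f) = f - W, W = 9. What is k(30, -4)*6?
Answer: -78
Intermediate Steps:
k(w, f) = -9 + f (k(w, f) = f - 1*9 = f - 9 = -9 + f)
k(30, -4)*6 = (-9 - 4)*6 = -13*6 = -78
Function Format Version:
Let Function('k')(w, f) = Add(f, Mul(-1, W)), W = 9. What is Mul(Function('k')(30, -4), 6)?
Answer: -78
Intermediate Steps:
Function('k')(w, f) = Add(-9, f) (Function('k')(w, f) = Add(f, Mul(-1, 9)) = Add(f, -9) = Add(-9, f))
Mul(Function('k')(30, -4), 6) = Mul(Add(-9, -4), 6) = Mul(-13, 6) = -78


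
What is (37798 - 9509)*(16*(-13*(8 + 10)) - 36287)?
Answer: -1132436959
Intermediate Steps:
(37798 - 9509)*(16*(-13*(8 + 10)) - 36287) = 28289*(16*(-13*18) - 36287) = 28289*(16*(-234) - 36287) = 28289*(-3744 - 36287) = 28289*(-40031) = -1132436959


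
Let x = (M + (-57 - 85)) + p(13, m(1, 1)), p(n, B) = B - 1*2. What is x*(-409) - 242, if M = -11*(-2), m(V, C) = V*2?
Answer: 48838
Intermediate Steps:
m(V, C) = 2*V
M = 22
p(n, B) = -2 + B (p(n, B) = B - 2 = -2 + B)
x = -120 (x = (22 + (-57 - 85)) + (-2 + 2*1) = (22 - 142) + (-2 + 2) = -120 + 0 = -120)
x*(-409) - 242 = -120*(-409) - 242 = 49080 - 242 = 48838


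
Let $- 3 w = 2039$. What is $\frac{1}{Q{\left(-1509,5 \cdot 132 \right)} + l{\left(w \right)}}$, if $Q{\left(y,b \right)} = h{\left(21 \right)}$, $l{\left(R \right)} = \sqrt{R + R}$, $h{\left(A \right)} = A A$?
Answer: $\frac{1323}{587521} - \frac{i \sqrt{12234}}{587521} \approx 0.0022518 - 0.00018826 i$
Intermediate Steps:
$w = - \frac{2039}{3}$ ($w = \left(- \frac{1}{3}\right) 2039 = - \frac{2039}{3} \approx -679.67$)
$h{\left(A \right)} = A^{2}$
$l{\left(R \right)} = \sqrt{2} \sqrt{R}$ ($l{\left(R \right)} = \sqrt{2 R} = \sqrt{2} \sqrt{R}$)
$Q{\left(y,b \right)} = 441$ ($Q{\left(y,b \right)} = 21^{2} = 441$)
$\frac{1}{Q{\left(-1509,5 \cdot 132 \right)} + l{\left(w \right)}} = \frac{1}{441 + \sqrt{2} \sqrt{- \frac{2039}{3}}} = \frac{1}{441 + \sqrt{2} \frac{i \sqrt{6117}}{3}} = \frac{1}{441 + \frac{i \sqrt{12234}}{3}}$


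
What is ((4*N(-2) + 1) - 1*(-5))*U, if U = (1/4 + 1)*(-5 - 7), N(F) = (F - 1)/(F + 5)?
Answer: -30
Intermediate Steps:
N(F) = (-1 + F)/(5 + F)
U = -15 (U = (1/4 + 1)*(-12) = (5/4)*(-12) = -15)
((4*N(-2) + 1) - 1*(-5))*U = ((4*((-1 - 2)/(5 - 2)) + 1) - 1*(-5))*(-15) = ((4*(-3/3) + 1) + 5)*(-15) = ((4*((1/3)*(-3)) + 1) + 5)*(-15) = ((4*(-1) + 1) + 5)*(-15) = ((-4 + 1) + 5)*(-15) = (-3 + 5)*(-15) = 2*(-15) = -30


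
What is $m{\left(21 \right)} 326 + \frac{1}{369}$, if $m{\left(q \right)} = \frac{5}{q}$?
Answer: $\frac{200497}{2583} \approx 77.622$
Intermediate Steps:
$m{\left(21 \right)} 326 + \frac{1}{369} = \frac{5}{21} \cdot 326 + \frac{1}{369} = \frac{1630}{21} + \frac{1}{369} = \frac{200497}{2583}$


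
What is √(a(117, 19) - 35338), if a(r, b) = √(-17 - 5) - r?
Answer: √(-35455 + I*√22) ≈ 0.012 + 188.29*I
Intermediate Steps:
a(r, b) = -r + I*√22 (a(r, b) = √(-22) - r = I*√22 - r = -r + I*√22)
√(a(117, 19) - 35338) = √((-1*117 + I*√22) - 35338) = √((-117 + I*√22) - 35338) = √(-35455 + I*√22)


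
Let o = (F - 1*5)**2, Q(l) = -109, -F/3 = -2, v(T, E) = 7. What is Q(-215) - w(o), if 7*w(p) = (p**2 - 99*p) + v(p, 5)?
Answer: -96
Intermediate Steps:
F = 6 (F = -3*(-2) = 6)
o = 1 (o = (6 - 1*5)**2 = (6 - 5)**2 = 1**2 = 1)
w(p) = 1 - 99*p/7 + p**2/7 (w(p) = ((p**2 - 99*p) + 7)/7 = (7 + p**2 - 99*p)/7 = 1 - 99*p/7 + p**2/7)
Q(-215) - w(o) = -109 - (1 - 99/7*1 + (1/7)*1**2) = -109 - (1 - 99/7 + (1/7)*1) = -109 - (1 - 99/7 + 1/7) = -109 - 1*(-13) = -109 + 13 = -96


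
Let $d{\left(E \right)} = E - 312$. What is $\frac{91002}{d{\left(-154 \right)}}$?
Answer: $- \frac{45501}{233} \approx -195.28$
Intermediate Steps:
$d{\left(E \right)} = -312 + E$
$\frac{91002}{d{\left(-154 \right)}} = \frac{91002}{-312 - 154} = \frac{91002}{-466} = 91002 \left(- \frac{1}{466}\right) = - \frac{45501}{233}$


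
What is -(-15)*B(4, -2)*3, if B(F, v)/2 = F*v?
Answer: -720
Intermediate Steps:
B(F, v) = 2*F*v (B(F, v) = 2*(F*v) = 2*F*v)
-(-15)*B(4, -2)*3 = -(-15)*2*4*(-2)*3 = -(-15)*(-16)*3 = -15*16*3 = -240*3 = -720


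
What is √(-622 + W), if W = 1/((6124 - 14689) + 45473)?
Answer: 5*I*√8472886517/18454 ≈ 24.94*I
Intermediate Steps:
W = 1/36908 (W = 1/(-8565 + 45473) = 1/36908 ≈ 2.7094e-5)
√(-622 + W) = √(-622 + 1/36908) = √(-22956775/36908) = 5*I*√8472886517/18454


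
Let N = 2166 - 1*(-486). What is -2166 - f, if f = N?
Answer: -4818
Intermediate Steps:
N = 2652 (N = 2166 + 486 = 2652)
f = 2652
-2166 - f = -2166 - 1*2652 = -2166 - 2652 = -4818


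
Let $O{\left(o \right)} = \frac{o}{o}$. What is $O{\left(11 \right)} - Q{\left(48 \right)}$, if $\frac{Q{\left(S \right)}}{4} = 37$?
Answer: $-147$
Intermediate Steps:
$O{\left(o \right)} = 1$
$Q{\left(S \right)} = 148$ ($Q{\left(S \right)} = 4 \cdot 37 = 148$)
$O{\left(11 \right)} - Q{\left(48 \right)} = 1 - 148 = -147$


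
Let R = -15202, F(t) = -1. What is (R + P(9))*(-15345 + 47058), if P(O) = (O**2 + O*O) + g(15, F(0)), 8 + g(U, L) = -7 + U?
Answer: -476963520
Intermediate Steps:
g(U, L) = -15 + U (g(U, L) = -8 + (-7 + U) = -15 + U)
P(O) = 2*O**2 (P(O) = (O**2 + O*O) + (-15 + 15) = (O**2 + O**2) + 0 = 2*O**2 + 0 = 2*O**2)
(R + P(9))*(-15345 + 47058) = (-15202 + 2*9**2)*(-15345 + 47058) = (-15202 + 2*81)*31713 = (-15202 + 162)*31713 = -15040*31713 = -476963520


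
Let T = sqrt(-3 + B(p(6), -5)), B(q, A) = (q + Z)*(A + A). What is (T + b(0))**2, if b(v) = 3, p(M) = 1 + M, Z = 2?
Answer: (3 + I*sqrt(93))**2 ≈ -84.0 + 57.862*I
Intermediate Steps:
B(q, A) = 2*A*(2 + q) (B(q, A) = (q + 2)*(A + A) = (2 + q)*(2*A) = 2*A*(2 + q))
T = I*sqrt(93) (T = sqrt(-3 + 2*(-5)*(2 + (1 + 6))) = sqrt(-3 + 2*(-5)*(2 + 7)) = sqrt(-3 + 2*(-5)*9) = sqrt(-3 - 90) = sqrt(-93) = I*sqrt(93) ≈ 9.6436*I)
(T + b(0))**2 = (I*sqrt(93) + 3)**2 = (3 + I*sqrt(93))**2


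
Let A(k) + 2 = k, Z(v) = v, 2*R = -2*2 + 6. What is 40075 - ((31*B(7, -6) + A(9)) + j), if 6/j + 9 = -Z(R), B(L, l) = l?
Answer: 201273/5 ≈ 40255.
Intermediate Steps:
R = 1 (R = (-2*2 + 6)/2 = (-4 + 6)/2 = (1/2)*2 = 1)
A(k) = -2 + k
j = -3/5 (j = 6/(-9 - 1*1) = 6/(-9 - 1) = 6/(-10) = 6*(-1/10) = -3/5 ≈ -0.60000)
40075 - ((31*B(7, -6) + A(9)) + j) = 40075 - ((31*(-6) + (-2 + 9)) - 3/5) = 40075 - ((-186 + 7) - 3/5) = 40075 - (-179 - 3/5) = 40075 - 1*(-898/5) = 40075 + 898/5 = 201273/5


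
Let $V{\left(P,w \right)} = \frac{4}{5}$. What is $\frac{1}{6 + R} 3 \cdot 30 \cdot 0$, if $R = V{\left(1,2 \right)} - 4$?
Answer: $0$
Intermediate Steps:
$V{\left(P,w \right)} = \frac{4}{5}$ ($V{\left(P,w \right)} = 4 \cdot \frac{1}{5} = \frac{4}{5}$)
$R = - \frac{16}{5}$ ($R = \frac{4}{5} - 4 = - \frac{16}{5} \approx -3.2$)
$\frac{1}{6 + R} 3 \cdot 30 \cdot 0 = \frac{1}{6 - \frac{16}{5}} \cdot 3 \cdot 30 \cdot 0 = \frac{1}{\frac{14}{5}} \cdot 3 \cdot 30 \cdot 0 = \frac{5}{14} \cdot 3 \cdot 30 \cdot 0 = \frac{15}{14} \cdot 30 \cdot 0 = \frac{225}{7} \cdot 0 = 0$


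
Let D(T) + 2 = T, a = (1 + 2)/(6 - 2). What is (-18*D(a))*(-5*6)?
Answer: -675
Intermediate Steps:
a = 3/4 ≈ 0.75000
D(T) = -2 + T
(-18*D(a))*(-5*6) = (-18*(-2 + 3/4))*(-5*6) = -18*(-5/4)*(-30) = (45/2)*(-30) = -675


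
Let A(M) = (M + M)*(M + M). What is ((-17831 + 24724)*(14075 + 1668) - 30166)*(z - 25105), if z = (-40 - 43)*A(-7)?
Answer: -4488405055209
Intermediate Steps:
A(M) = 4*M**2 (A(M) = (2*M)*(2*M) = 4*M**2)
z = -16268 (z = (-40 - 43)*(4*(-7)**2) = -332*49 = -83*196 = -16268)
((-17831 + 24724)*(14075 + 1668) - 30166)*(z - 25105) = ((-17831 + 24724)*(14075 + 1668) - 30166)*(-16268 - 25105) = (6893*15743 - 30166)*(-41373) = (108516499 - 30166)*(-41373) = 108486333*(-41373) = -4488405055209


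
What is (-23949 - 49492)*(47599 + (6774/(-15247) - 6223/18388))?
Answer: -980049845126995611/280361836 ≈ -3.4957e+9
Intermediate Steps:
(-23949 - 49492)*(47599 + (6774/(-15247) - 6223/18388)) = -73441*(47599 + (6774*(-1/15247) - 6223*1/18388)) = -73441*(47599 + (-6774/15247 - 6223/18388)) = -73441*(47599 - 219442393/280361836) = -73441*13344723589371/280361836 = -980049845126995611/280361836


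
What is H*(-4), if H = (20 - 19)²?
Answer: -4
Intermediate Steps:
H = 1 (H = 1² = 1)
H*(-4) = 1*(-4) = -4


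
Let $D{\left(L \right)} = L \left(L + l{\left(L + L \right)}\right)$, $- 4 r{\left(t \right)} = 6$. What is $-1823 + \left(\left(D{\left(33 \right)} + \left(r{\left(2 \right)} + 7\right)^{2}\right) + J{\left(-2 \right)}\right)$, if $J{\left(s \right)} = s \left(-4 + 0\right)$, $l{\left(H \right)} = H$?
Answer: $\frac{5929}{4} \approx 1482.3$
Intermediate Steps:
$r{\left(t \right)} = - \frac{3}{2}$ ($r{\left(t \right)} = \left(- \frac{1}{4}\right) 6 = - \frac{3}{2}$)
$D{\left(L \right)} = 3 L^{2}$ ($D{\left(L \right)} = L \left(L + \left(L + L\right)\right) = L \left(L + 2 L\right) = L 3 L = 3 L^{2}$)
$J{\left(s \right)} = - 4 s$ ($J{\left(s \right)} = s \left(-4\right) = - 4 s$)
$-1823 + \left(\left(D{\left(33 \right)} + \left(r{\left(2 \right)} + 7\right)^{2}\right) + J{\left(-2 \right)}\right) = -1823 + \left(\left(3 \cdot 33^{2} + \left(- \frac{3}{2} + 7\right)^{2}\right) - -8\right) = -1823 + \left(\left(3 \cdot 1089 + \left(\frac{11}{2}\right)^{2}\right) + 8\right) = -1823 + \left(\left(3267 + \frac{121}{4}\right) + 8\right) = -1823 + \left(\frac{13189}{4} + 8\right) = -1823 + \frac{13221}{4} = \frac{5929}{4}$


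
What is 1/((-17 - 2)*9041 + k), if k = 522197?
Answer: 1/350418 ≈ 2.8537e-6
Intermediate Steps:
1/((-17 - 2)*9041 + k) = 1/((-17 - 2)*9041 + 522197) = 1/(-19*9041 + 522197) = 1/(-171779 + 522197) = 1/350418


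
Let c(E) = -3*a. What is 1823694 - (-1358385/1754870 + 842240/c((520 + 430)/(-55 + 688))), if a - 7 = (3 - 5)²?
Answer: 21417896179649/11582142 ≈ 1.8492e+6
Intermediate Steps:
a = 11 (a = 7 + (3 - 5)² = 7 + (-2)² = 7 + 4 = 11)
c(E) = -33 (c(E) = -3*11 = -33)
1823694 - (-1358385/1754870 + 842240/c((520 + 430)/(-55 + 688))) = 1823694 - (-1358385/1754870 + 842240/(-33)) = 1823694 - (-1358385*1/1754870 + 842240*(-1/33)) = 1823694 - (-271677/350974 - 842240/33) = 1823694 - 1*(-295613307101/11582142) = 1823694 + 295613307101/11582142 = 21417896179649/11582142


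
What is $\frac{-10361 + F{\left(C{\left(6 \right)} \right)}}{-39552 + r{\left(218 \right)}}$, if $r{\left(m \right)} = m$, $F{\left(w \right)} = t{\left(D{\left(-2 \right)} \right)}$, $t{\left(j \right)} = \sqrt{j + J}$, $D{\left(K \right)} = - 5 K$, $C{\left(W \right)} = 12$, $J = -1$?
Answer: $\frac{5179}{19667} \approx 0.26333$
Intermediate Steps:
$t{\left(j \right)} = \sqrt{-1 + j}$ ($t{\left(j \right)} = \sqrt{j - 1} = \sqrt{-1 + j}$)
$F{\left(w \right)} = 3$ ($F{\left(w \right)} = \sqrt{-1 - -10} = \sqrt{-1 + 10} = \sqrt{9} = 3$)
$\frac{-10361 + F{\left(C{\left(6 \right)} \right)}}{-39552 + r{\left(218 \right)}} = \frac{-10361 + 3}{-39552 + 218} = - \frac{10358}{-39334} = \left(-10358\right) \left(- \frac{1}{39334}\right) = \frac{5179}{19667}$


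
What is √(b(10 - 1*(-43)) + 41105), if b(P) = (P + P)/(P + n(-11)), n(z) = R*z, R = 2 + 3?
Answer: 2*√10263 ≈ 202.61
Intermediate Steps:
R = 5
n(z) = 5*z
b(P) = 2*P/(-55 + P) (b(P) = (P + P)/(P + 5*(-11)) = (2*P)/(P - 55) = (2*P)/(-55 + P) = 2*P/(-55 + P))
√(b(10 - 1*(-43)) + 41105) = √(2*(10 - 1*(-43))/(-55 + (10 - 1*(-43))) + 41105) = √(2*(10 + 43)/(-55 + (10 + 43)) + 41105) = √(2*53/(-55 + 53) + 41105) = √(2*53/(-2) + 41105) = √(2*53*(-½) + 41105) = √(-53 + 41105) = √41052 = 2*√10263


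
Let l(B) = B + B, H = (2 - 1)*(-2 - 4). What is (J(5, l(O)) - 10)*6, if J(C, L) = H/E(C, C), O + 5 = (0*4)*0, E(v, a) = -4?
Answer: -51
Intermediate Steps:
H = -6 (H = 1*(-6) = -6)
O = -5 (O = -5 + (0*4)*0 = -5 + 0*0 = -5 + 0 = -5)
l(B) = 2*B
J(C, L) = 3/2 (J(C, L) = -6/(-4) = -6*(-¼) = 3/2)
(J(5, l(O)) - 10)*6 = (3/2 - 10)*6 = -17/2*6 = -51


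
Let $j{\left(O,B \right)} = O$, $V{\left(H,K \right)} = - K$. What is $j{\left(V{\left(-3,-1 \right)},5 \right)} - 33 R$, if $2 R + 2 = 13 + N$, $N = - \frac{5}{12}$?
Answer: $- \frac{1389}{8} \approx -173.63$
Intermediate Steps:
$N = - \frac{5}{12}$ ($N = \left(-5\right) \frac{1}{12} = - \frac{5}{12} \approx -0.41667$)
$R = \frac{127}{24}$ ($R = -1 + \frac{13 - \frac{5}{12}}{2} = -1 + \frac{1}{2} \cdot \frac{151}{12} = -1 + \frac{151}{24} = \frac{127}{24} \approx 5.2917$)
$j{\left(V{\left(-3,-1 \right)},5 \right)} - 33 R = \left(-1\right) \left(-1\right) - \frac{1397}{8} = 1 - \frac{1397}{8} = - \frac{1389}{8}$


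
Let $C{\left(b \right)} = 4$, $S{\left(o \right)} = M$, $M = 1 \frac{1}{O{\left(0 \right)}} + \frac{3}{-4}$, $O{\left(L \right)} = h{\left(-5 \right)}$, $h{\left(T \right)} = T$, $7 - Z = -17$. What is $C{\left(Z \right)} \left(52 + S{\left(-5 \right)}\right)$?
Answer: $\frac{1021}{5} \approx 204.2$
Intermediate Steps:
$Z = 24$ ($Z = 7 - -17 = 7 + 17 = 24$)
$O{\left(L \right)} = -5$
$M = - \frac{19}{20}$ ($M = 1 \frac{1}{-5} + \frac{3}{-4} = 1 \left(- \frac{1}{5}\right) + 3 \left(- \frac{1}{4}\right) = - \frac{1}{5} - \frac{3}{4} = - \frac{19}{20} \approx -0.95$)
$S{\left(o \right)} = - \frac{19}{20}$
$C{\left(Z \right)} \left(52 + S{\left(-5 \right)}\right) = 4 \left(52 - \frac{19}{20}\right) = 4 \cdot \frac{1021}{20} = \frac{1021}{5}$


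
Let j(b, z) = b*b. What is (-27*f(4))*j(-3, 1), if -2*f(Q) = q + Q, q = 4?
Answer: 972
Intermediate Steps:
f(Q) = -2 - Q/2 (f(Q) = -(4 + Q)/2 = -2 - Q/2)
j(b, z) = b²
(-27*f(4))*j(-3, 1) = -27*(-2 - ½*4)*(-3)² = -27*(-2 - 2)*9 = -27*(-4)*9 = 108*9 = 972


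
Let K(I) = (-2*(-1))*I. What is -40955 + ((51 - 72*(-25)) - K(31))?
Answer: -39166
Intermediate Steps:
K(I) = 2*I
-40955 + ((51 - 72*(-25)) - K(31)) = -40955 + ((51 - 72*(-25)) - 2*31) = -40955 + ((51 + 1800) - 1*62) = -40955 + (1851 - 62) = -40955 + 1789 = -39166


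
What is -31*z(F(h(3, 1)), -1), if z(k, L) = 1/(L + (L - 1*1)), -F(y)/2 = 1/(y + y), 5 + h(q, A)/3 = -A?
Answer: 31/3 ≈ 10.333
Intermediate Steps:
h(q, A) = -15 - 3*A (h(q, A) = -15 + 3*(-A) = -15 - 3*A)
F(y) = -1/y (F(y) = -2/(y + y) = -2*1/(2*y) = -1/y)
z(k, L) = 1/(-1 + 2*L) (z(k, L) = 1/(L + (L - 1)) = 1/(L + (-1 + L)) = 1/(-1 + 2*L))
-31*z(F(h(3, 1)), -1) = -31/(-1 + 2*(-1)) = -31/(-1 - 2) = -31/(-3) = -31*(-⅓) = 31/3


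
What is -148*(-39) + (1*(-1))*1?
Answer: 5771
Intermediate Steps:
-148*(-39) + (1*(-1))*1 = 5772 - 1*1 = 5772 - 1 = 5771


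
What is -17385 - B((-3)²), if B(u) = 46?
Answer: -17431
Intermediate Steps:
-17385 - B((-3)²) = -17385 - 1*46 = -17385 - 46 = -17431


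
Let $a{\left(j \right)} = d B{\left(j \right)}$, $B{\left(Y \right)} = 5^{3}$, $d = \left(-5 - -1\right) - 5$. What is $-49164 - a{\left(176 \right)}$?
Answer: $-48039$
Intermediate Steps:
$d = -9$ ($d = \left(-5 + 1\right) - 5 = -4 - 5 = -9$)
$B{\left(Y \right)} = 125$
$a{\left(j \right)} = -1125$ ($a{\left(j \right)} = \left(-9\right) 125 = -1125$)
$-49164 - a{\left(176 \right)} = -49164 - -1125 = -49164 + 1125 = -48039$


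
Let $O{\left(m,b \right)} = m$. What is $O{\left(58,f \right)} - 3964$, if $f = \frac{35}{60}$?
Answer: $-3906$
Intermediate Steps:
$f = \frac{7}{12}$ ($f = 35 \cdot \frac{1}{60} = \frac{7}{12} \approx 0.58333$)
$O{\left(58,f \right)} - 3964 = 58 - 3964 = -3906$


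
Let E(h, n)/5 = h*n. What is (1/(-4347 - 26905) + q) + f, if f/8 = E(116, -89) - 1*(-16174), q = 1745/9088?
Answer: -20134602901579/71004544 ≈ -2.8357e+5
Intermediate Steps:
E(h, n) = 5*h*n (E(h, n) = 5*(h*n) = 5*h*n)
q = 1745/9088 (q = 1745*(1/9088) = 1745/9088 ≈ 0.19201)
f = -283568 (f = 8*(5*116*(-89) - 1*(-16174)) = 8*(-51620 + 16174) = 8*(-35446) = -283568)
(1/(-4347 - 26905) + q) + f = (1/(-4347 - 26905) + 1745/9088) - 283568 = (1/(-31252) + 1745/9088) - 283568 = (-1/31252 + 1745/9088) - 283568 = 13631413/71004544 - 283568 = -20134602901579/71004544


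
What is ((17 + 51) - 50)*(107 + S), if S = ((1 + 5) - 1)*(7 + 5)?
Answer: 3006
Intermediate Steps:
S = 60 (S = (6 - 1)*12 = 5*12 = 60)
((17 + 51) - 50)*(107 + S) = ((17 + 51) - 50)*(107 + 60) = (68 - 50)*167 = 18*167 = 3006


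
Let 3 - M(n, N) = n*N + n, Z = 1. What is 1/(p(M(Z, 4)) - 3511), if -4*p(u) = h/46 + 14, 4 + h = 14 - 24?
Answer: -92/323327 ≈ -0.00028454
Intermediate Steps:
h = -14 (h = -4 + (14 - 24) = -4 - 10 = -14)
M(n, N) = 3 - n - N*n (M(n, N) = 3 - (n*N + n) = 3 - (N*n + n) = 3 - (n + N*n) = 3 + (-n - N*n) = 3 - n - N*n)
p(u) = -315/92 (p(u) = -(-14/46 + 14)/4 = -(-14*1/46 + 14)/4 = -(-7/23 + 14)/4 = -1/4*315/23 = -315/92)
1/(p(M(Z, 4)) - 3511) = 1/(-315/92 - 3511) = 1/(-323327/92) = -92/323327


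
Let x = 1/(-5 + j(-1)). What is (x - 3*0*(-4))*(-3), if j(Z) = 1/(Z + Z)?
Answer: 6/11 ≈ 0.54545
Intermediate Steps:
j(Z) = 1/(2*Z)
x = -2/11 (x = 1/(-5 + (½)/(-1)) = 1/(-5 + (½)*(-1)) = 1/(-5 - ½) = 1/(-11/2) = -2/11 ≈ -0.18182)
(x - 3*0*(-4))*(-3) = (-2/11 - 3*0*(-4))*(-3) = (-2/11 + 0*(-4))*(-3) = (-2/11 + 0)*(-3) = -2/11*(-3) = 6/11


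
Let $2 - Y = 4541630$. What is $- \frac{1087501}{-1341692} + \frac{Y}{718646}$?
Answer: $- \frac{2655968855465}{482100794516} \approx -5.5092$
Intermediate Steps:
$Y = -4541628$ ($Y = 2 - 4541630 = -4541628$)
$- \frac{1087501}{-1341692} + \frac{Y}{718646} = - \frac{1087501}{-1341692} - \frac{4541628}{718646} = \left(-1087501\right) \left(- \frac{1}{1341692}\right) - \frac{2270814}{359323} = \frac{1087501}{1341692} - \frac{2270814}{359323} = - \frac{2655968855465}{482100794516}$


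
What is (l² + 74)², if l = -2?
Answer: 6084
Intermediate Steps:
(l² + 74)² = ((-2)² + 74)² = (4 + 74)² = 78² = 6084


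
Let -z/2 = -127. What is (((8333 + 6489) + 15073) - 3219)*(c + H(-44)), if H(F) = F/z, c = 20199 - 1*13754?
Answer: 21834119268/127 ≈ 1.7192e+8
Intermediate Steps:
z = 254 (z = -2*(-127) = 254)
c = 6445 (c = 20199 - 13754 = 6445)
H(F) = F/254
(((8333 + 6489) + 15073) - 3219)*(c + H(-44)) = (((8333 + 6489) + 15073) - 3219)*(6445 + (1/254)*(-44)) = ((14822 + 15073) - 3219)*(6445 - 22/127) = (29895 - 3219)*(818493/127) = 26676*(818493/127) = 21834119268/127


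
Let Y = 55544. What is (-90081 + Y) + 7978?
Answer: -26559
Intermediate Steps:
(-90081 + Y) + 7978 = (-90081 + 55544) + 7978 = -34537 + 7978 = -26559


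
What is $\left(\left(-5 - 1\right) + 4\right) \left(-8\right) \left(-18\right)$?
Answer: $-288$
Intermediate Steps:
$\left(\left(-5 - 1\right) + 4\right) \left(-8\right) \left(-18\right) = \left(-6 + 4\right) \left(-8\right) \left(-18\right) = \left(-2\right) \left(-8\right) \left(-18\right) = 16 \left(-18\right) = -288$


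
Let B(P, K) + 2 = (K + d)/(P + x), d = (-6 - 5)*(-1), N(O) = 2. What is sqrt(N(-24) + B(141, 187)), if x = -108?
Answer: sqrt(6) ≈ 2.4495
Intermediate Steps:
d = 11 (d = -11*(-1) = 11)
B(P, K) = -2 + (11 + K)/(-108 + P) (B(P, K) = -2 + (K + 11)/(P - 108) = -2 + (11 + K)/(-108 + P))
sqrt(N(-24) + B(141, 187)) = sqrt(2 + (227 + 187 - 2*141)/(-108 + 141)) = sqrt(2 + (227 + 187 - 282)/33) = sqrt(2 + (1/33)*132) = sqrt(2 + 4) = sqrt(6)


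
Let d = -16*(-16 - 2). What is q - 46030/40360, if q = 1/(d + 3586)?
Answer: -8913993/7817732 ≈ -1.1402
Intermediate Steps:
d = 288 (d = -16*(-18) = 288)
q = 1/3874 (q = 1/(288 + 3586) = 1/3874 ≈ 0.00025813)
q - 46030/40360 = 1/3874 - 46030/40360 = 1/3874 - 1*4603/4036 = 1/3874 - 4603/4036 = -8913993/7817732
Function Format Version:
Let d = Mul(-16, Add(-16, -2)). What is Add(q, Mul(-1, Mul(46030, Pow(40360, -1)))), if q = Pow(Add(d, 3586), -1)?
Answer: Rational(-8913993, 7817732) ≈ -1.1402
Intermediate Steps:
d = 288 (d = Mul(-16, -18) = 288)
q = Rational(1, 3874) (q = Pow(Add(288, 3586), -1) = Pow(3874, -1) = Rational(1, 3874) ≈ 0.00025813)
Add(q, Mul(-1, Mul(46030, Pow(40360, -1)))) = Add(Rational(1, 3874), Mul(-1, Mul(46030, Pow(40360, -1)))) = Add(Rational(1, 3874), Mul(-1, Mul(46030, Rational(1, 40360)))) = Add(Rational(1, 3874), Mul(-1, Rational(4603, 4036))) = Add(Rational(1, 3874), Rational(-4603, 4036)) = Rational(-8913993, 7817732)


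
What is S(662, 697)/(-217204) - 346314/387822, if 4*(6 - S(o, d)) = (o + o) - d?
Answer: -50108214593/56157659792 ≈ -0.89228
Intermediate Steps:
S(o, d) = 6 - o/2 + d/4 (S(o, d) = 6 - ((o + o) - d)/4 = 6 - (2*o - d)/4 = 6 - (-d + 2*o)/4 = 6 + (-o/2 + d/4) = 6 - o/2 + d/4)
S(662, 697)/(-217204) - 346314/387822 = (6 - ½*662 + (¼)*697)/(-217204) - 346314/387822 = (6 - 331 + 697/4)*(-1/217204) - 346314*1/387822 = -603/4*(-1/217204) - 57719/64637 = 603/868816 - 57719/64637 = -50108214593/56157659792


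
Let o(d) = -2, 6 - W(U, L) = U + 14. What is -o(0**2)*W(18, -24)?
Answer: -52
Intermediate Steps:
W(U, L) = -8 - U (W(U, L) = 6 - (U + 14) = 6 - (14 + U) = 6 + (-14 - U) = -8 - U)
-o(0**2)*W(18, -24) = -(-2)*(-8 - 1*18) = -(-2)*(-8 - 18) = -(-2)*(-26) = -1*52 = -52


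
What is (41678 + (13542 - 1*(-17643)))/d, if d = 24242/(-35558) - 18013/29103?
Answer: -33452472453/597170 ≈ -56018.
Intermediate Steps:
d = -29261330/22496619 (d = 24242*(-1/35558) - 18013*1/29103 = -527/773 - 18013/29103 = -29261330/22496619 ≈ -1.3007)
(41678 + (13542 - 1*(-17643)))/d = (41678 + (13542 - 1*(-17643)))/(-29261330/22496619) = (41678 + (13542 + 17643))*(-22496619/29261330) = (41678 + 31185)*(-22496619/29261330) = 72863*(-22496619/29261330) = -33452472453/597170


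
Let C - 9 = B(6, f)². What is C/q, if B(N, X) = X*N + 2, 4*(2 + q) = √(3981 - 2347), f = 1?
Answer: 1168/785 + 146*√1634/785 ≈ 9.0060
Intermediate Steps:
q = -2 + √1634/4 (q = -2 + √(3981 - 2347)/4 = -2 + √1634/4 ≈ 8.1057)
B(N, X) = 2 + N*X (B(N, X) = N*X + 2 = 2 + N*X)
C = 73 (C = 9 + (2 + 6*1)² = 9 + (2 + 6)² = 9 + 8² = 9 + 64 = 73)
C/q = 73/(-2 + √1634/4)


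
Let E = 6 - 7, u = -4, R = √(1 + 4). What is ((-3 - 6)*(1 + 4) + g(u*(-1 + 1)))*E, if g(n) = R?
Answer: 45 - √5 ≈ 42.764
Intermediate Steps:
R = √5 ≈ 2.2361
E = -1
g(n) = √5
((-3 - 6)*(1 + 4) + g(u*(-1 + 1)))*E = ((-3 - 6)*(1 + 4) + √5)*(-1) = (-9*5 + √5)*(-1) = (-45 + √5)*(-1) = 45 - √5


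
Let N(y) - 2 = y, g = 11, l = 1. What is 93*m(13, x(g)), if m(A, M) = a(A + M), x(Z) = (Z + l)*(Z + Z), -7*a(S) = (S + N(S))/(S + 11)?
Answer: -4309/168 ≈ -25.649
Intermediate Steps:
N(y) = 2 + y
a(S) = -(2 + 2*S)/(7*(11 + S)) (a(S) = -(S + (2 + S))/(7*(S + 11)) = -(2 + 2*S)/(7*(11 + S)))
x(Z) = 2*Z*(1 + Z) (x(Z) = (Z + 1)*(Z + Z) = (1 + Z)*(2*Z) = 2*Z*(1 + Z))
m(A, M) = 2*(-1 - A - M)/(7*(11 + A + M)) (m(A, M) = 2*(-1 - (A + M))/(7*(11 + (A + M))) = 2*(-1 + (-A - M))/(7*(11 + A + M)) = 2*(-1 - A - M)/(7*(11 + A + M)))
93*m(13, x(g)) = 93*(2*(-1 - 1*13 - 2*11*(1 + 11))/(7*(11 + 13 + 2*11*(1 + 11)))) = 93*(2*(-1 - 13 - 2*11*12)/(7*(11 + 13 + 2*11*12))) = 93*(2*(-1 - 13 - 1*264)/(7*(11 + 13 + 264))) = 93*((2/7)*(-1 - 13 - 264)/288) = 93*((2/7)*(1/288)*(-278)) = 93*(-139/504) = -4309/168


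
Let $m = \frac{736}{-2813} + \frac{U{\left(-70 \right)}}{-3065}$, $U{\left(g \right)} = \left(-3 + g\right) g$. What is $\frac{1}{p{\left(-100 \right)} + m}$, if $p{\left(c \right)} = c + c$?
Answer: $- \frac{1724369}{348199854} \approx -0.0049522$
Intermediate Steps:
$U{\left(g \right)} = g \left(-3 + g\right)$
$p{\left(c \right)} = 2 c$
$m = - \frac{3326054}{1724369}$ ($m = \frac{736}{-2813} + \frac{\left(-70\right) \left(-3 - 70\right)}{-3065} = 736 \left(- \frac{1}{2813}\right) + \left(-70\right) \left(-73\right) \left(- \frac{1}{3065}\right) = - \frac{736}{2813} + 5110 \left(- \frac{1}{3065}\right) = - \frac{736}{2813} - \frac{1022}{613} = - \frac{3326054}{1724369} \approx -1.9289$)
$\frac{1}{p{\left(-100 \right)} + m} = \frac{1}{2 \left(-100\right) - \frac{3326054}{1724369}} = \frac{1}{-200 - \frac{3326054}{1724369}} = \frac{1}{- \frac{348199854}{1724369}} = - \frac{1724369}{348199854}$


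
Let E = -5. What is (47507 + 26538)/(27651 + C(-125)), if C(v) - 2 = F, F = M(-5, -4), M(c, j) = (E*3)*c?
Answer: 74045/27728 ≈ 2.6704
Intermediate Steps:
M(c, j) = -15*c (M(c, j) = (-5*3)*c = -15*c)
F = 75 (F = -15*(-5) = 75)
C(v) = 77 (C(v) = 2 + 75 = 77)
(47507 + 26538)/(27651 + C(-125)) = (47507 + 26538)/(27651 + 77) = 74045/27728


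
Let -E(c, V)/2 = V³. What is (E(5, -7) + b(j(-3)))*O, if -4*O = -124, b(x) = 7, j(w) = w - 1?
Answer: 21483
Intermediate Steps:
E(c, V) = -2*V³
j(w) = -1 + w
O = 31 (O = -¼*(-124) = 31)
(E(5, -7) + b(j(-3)))*O = (-2*(-7)³ + 7)*31 = (-2*(-343) + 7)*31 = (686 + 7)*31 = 693*31 = 21483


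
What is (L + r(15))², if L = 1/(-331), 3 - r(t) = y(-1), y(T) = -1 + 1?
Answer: 984064/109561 ≈ 8.9819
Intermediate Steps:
y(T) = 0
r(t) = 3 (r(t) = 3 - 1*0 = 3 + 0 = 3)
L = -1/331 ≈ -0.0030211
(L + r(15))² = (-1/331 + 3)² = (992/331)² = 984064/109561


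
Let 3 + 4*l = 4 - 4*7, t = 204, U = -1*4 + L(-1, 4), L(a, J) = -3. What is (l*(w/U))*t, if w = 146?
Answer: 201042/7 ≈ 28720.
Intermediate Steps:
U = -7 (U = -1*4 - 3 = -4 - 3 = -7)
l = -27/4 (l = -¾ + (4 - 4*7)/4 = -¾ + (4 - 28)/4 = -¾ + (¼)*(-24) = -¾ - 6 = -27/4 ≈ -6.7500)
(l*(w/U))*t = -1971/(2*(-7))*204 = -1971*(-1)/(2*7)*204 = -27/4*(-146/7)*204 = (1971/14)*204 = 201042/7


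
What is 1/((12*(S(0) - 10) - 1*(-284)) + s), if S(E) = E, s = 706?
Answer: 1/870 ≈ 0.0011494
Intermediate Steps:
1/((12*(S(0) - 10) - 1*(-284)) + s) = 1/((12*(0 - 10) - 1*(-284)) + 706) = 1/((12*(-10) + 284) + 706) = 1/((-120 + 284) + 706) = 1/(164 + 706) = 1/870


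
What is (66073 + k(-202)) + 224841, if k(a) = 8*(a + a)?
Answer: 287682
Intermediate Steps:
k(a) = 16*a (k(a) = 8*(2*a) = 16*a)
(66073 + k(-202)) + 224841 = (66073 + 16*(-202)) + 224841 = (66073 - 3232) + 224841 = 62841 + 224841 = 287682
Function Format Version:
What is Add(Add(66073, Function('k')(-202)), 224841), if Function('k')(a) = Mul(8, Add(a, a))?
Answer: 287682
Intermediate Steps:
Function('k')(a) = Mul(16, a) (Function('k')(a) = Mul(8, Mul(2, a)) = Mul(16, a))
Add(Add(66073, Function('k')(-202)), 224841) = Add(Add(66073, Mul(16, -202)), 224841) = Add(Add(66073, -3232), 224841) = Add(62841, 224841) = 287682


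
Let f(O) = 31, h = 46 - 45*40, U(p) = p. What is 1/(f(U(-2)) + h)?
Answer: -1/1723 ≈ -0.00058038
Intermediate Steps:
h = -1754 (h = 46 - 1800 = -1754)
1/(f(U(-2)) + h) = 1/(31 - 1754) = 1/(-1723) = -1/1723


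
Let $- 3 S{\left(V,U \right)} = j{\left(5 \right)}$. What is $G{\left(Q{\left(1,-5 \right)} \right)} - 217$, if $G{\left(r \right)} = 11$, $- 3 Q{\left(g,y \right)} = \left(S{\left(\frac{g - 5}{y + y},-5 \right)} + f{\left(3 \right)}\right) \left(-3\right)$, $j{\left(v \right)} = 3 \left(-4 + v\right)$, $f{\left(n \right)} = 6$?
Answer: $-206$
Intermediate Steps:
$j{\left(v \right)} = -12 + 3 v$
$S{\left(V,U \right)} = -1$ ($S{\left(V,U \right)} = - \frac{-12 + 3 \cdot 5}{3} = - \frac{-12 + 15}{3} = \left(- \frac{1}{3}\right) 3 = -1$)
$Q{\left(g,y \right)} = 5$ ($Q{\left(g,y \right)} = - \frac{\left(-1 + 6\right) \left(-3\right)}{3} = - \frac{5 \left(-3\right)}{3} = \left(- \frac{1}{3}\right) \left(-15\right) = 5$)
$G{\left(Q{\left(1,-5 \right)} \right)} - 217 = 11 - 217 = -206$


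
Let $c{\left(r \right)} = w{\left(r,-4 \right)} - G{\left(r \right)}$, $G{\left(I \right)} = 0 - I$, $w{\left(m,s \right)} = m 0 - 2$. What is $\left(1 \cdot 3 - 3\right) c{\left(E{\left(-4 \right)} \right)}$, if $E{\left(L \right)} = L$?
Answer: $0$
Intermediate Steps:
$w{\left(m,s \right)} = -2$ ($w{\left(m,s \right)} = 0 - 2 = -2$)
$G{\left(I \right)} = - I$
$c{\left(r \right)} = -2 + r$ ($c{\left(r \right)} = -2 - - r = -2 + r$)
$\left(1 \cdot 3 - 3\right) c{\left(E{\left(-4 \right)} \right)} = \left(1 \cdot 3 - 3\right) \left(-2 - 4\right) = \left(3 - 3\right) \left(-6\right) = 0 \left(-6\right) = 0$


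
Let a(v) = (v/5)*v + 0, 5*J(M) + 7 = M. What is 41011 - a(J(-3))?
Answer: 205051/5 ≈ 41010.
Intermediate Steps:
J(M) = -7/5 + M/5
a(v) = v**2/5 (a(v) = (v*(1/5))*v + 0 = (v/5)*v + 0 = v**2/5 + 0 = v**2/5)
41011 - a(J(-3)) = 41011 - (-7/5 + (1/5)*(-3))**2/5 = 41011 - (-7/5 - 3/5)**2/5 = 41011 - (-2)**2/5 = 41011 - 4/5 = 205051/5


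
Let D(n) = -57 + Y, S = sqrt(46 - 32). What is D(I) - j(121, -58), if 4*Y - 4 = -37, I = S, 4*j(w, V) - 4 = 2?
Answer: -267/4 ≈ -66.750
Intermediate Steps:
j(w, V) = 3/2 (j(w, V) = 1 + (1/4)*2 = 1 + 1/2 = 3/2)
S = sqrt(14) ≈ 3.7417
I = sqrt(14) ≈ 3.7417
Y = -33/4 (Y = 1 + (1/4)*(-37) = 1 - 37/4 = -33/4 ≈ -8.2500)
D(n) = -261/4 (D(n) = -57 - 33/4 = -261/4)
D(I) - j(121, -58) = -261/4 - 1*3/2 = -261/4 - 3/2 = -267/4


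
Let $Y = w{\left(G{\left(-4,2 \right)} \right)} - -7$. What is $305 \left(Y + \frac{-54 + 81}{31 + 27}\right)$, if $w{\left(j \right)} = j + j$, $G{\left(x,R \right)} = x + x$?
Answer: $- \frac{150975}{58} \approx -2603.0$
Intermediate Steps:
$G{\left(x,R \right)} = 2 x$
$w{\left(j \right)} = 2 j$
$Y = -9$ ($Y = 2 \cdot 2 \left(-4\right) - -7 = 2 \left(-8\right) + 7 = -16 + 7 = -9$)
$305 \left(Y + \frac{-54 + 81}{31 + 27}\right) = 305 \left(-9 + \frac{-54 + 81}{31 + 27}\right) = 305 \left(-9 + \frac{27}{58}\right) = 305 \left(- \frac{495}{58}\right) = - \frac{150975}{58}$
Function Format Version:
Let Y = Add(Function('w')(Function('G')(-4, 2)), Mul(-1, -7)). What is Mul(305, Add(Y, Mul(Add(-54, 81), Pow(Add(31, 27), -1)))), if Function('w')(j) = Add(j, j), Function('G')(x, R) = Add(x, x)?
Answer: Rational(-150975, 58) ≈ -2603.0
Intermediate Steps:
Function('G')(x, R) = Mul(2, x)
Function('w')(j) = Mul(2, j)
Y = -9 (Y = Add(Mul(2, Mul(2, -4)), Mul(-1, -7)) = Add(Mul(2, -8), 7) = Add(-16, 7) = -9)
Mul(305, Add(Y, Mul(Add(-54, 81), Pow(Add(31, 27), -1)))) = Mul(305, Add(-9, Mul(Add(-54, 81), Pow(Add(31, 27), -1)))) = Mul(305, Add(-9, Mul(27, Pow(58, -1)))) = Mul(305, Add(-9, Mul(27, Rational(1, 58)))) = Mul(305, Add(-9, Rational(27, 58))) = Mul(305, Rational(-495, 58)) = Rational(-150975, 58)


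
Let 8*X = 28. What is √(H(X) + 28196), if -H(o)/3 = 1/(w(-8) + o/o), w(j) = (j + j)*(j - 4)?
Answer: 5*√42010889/193 ≈ 167.92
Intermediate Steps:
w(j) = 2*j*(-4 + j) (w(j) = (2*j)*(-4 + j) = 2*j*(-4 + j))
X = 7/2 (X = (⅛)*28 = 7/2 ≈ 3.5000)
H(o) = -3/193 (H(o) = -3/(2*(-8)*(-4 - 8) + o/o) = -3/(2*(-8)*(-12) + 1) = -3/(192 + 1) = -3/193)
√(H(X) + 28196) = √(-3/193 + 28196) = √(5441825/193) = 5*√42010889/193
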